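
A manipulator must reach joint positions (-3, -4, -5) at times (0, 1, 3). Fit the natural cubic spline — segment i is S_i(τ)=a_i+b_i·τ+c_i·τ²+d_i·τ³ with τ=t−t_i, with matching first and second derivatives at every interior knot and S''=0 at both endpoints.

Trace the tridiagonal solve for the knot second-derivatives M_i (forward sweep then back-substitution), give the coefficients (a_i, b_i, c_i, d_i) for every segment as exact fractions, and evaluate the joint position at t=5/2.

  seg 0: a=-3 b=-13/12 c=0 d=1/12
  seg 1: a=-4 b=-5/6 c=1/4 d=-1/24
S(5/2) = -309/64

Δ: Δ0=-1, Δ1=-1/2
row 1: diag=6, rhs=3; c'=1/3, d'=1/2
back: M1=1/2
M: M0=0, M1=1/2, M2=0
seg 0: a=-3, c=M0/2=0, d=(M1−M0)/(6·1)=1/12, b=Δ0−h0·(2M0+M1)/6=-13/12
seg 1: a=-4, c=M1/2=1/4, d=(M2−M1)/(6·2)=-1/24, b=Δ1−h1·(2M1+M2)/6=-5/6
t_q=5/2 → seg 1, τ=3/2; S=-4+-5/6·τ+1/4·τ²+-1/24·τ³=-309/64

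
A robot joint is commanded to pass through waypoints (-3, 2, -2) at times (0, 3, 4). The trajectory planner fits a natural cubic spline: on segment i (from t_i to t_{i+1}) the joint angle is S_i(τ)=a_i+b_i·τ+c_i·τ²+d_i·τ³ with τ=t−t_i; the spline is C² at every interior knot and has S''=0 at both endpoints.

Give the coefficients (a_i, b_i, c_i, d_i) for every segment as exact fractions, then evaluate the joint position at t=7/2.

Δ: Δ0=5/3, Δ1=-4
row 1: diag=8, rhs=-34; c'=1/8, d'=-17/4
back: M1=-17/4
M: M0=0, M1=-17/4, M2=0
seg 0: a=-3, c=M0/2=0, d=(M1−M0)/(6·3)=-17/72, b=Δ0−h0·(2M0+M1)/6=91/24
seg 1: a=2, c=M1/2=-17/8, d=(M2−M1)/(6·1)=17/24, b=Δ1−h1·(2M1+M2)/6=-31/12
t_q=7/2 → seg 1, τ=1/2; S=2+-31/12·τ+-17/8·τ²+17/24·τ³=17/64

  seg 0: a=-3 b=91/24 c=0 d=-17/72
  seg 1: a=2 b=-31/12 c=-17/8 d=17/24
S(7/2) = 17/64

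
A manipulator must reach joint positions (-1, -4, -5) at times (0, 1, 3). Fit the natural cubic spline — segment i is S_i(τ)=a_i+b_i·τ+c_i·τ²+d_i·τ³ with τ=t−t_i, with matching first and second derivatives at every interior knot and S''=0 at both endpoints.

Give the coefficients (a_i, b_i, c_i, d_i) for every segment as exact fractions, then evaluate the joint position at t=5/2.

Δ: Δ0=-3, Δ1=-1/2
row 1: diag=6, rhs=15; c'=1/3, d'=5/2
back: M1=5/2
M: M0=0, M1=5/2, M2=0
seg 0: a=-1, c=M0/2=0, d=(M1−M0)/(6·1)=5/12, b=Δ0−h0·(2M0+M1)/6=-41/12
seg 1: a=-4, c=M1/2=5/4, d=(M2−M1)/(6·2)=-5/24, b=Δ1−h1·(2M1+M2)/6=-13/6
t_q=5/2 → seg 1, τ=3/2; S=-4+-13/6·τ+5/4·τ²+-5/24·τ³=-329/64

  seg 0: a=-1 b=-41/12 c=0 d=5/12
  seg 1: a=-4 b=-13/6 c=5/4 d=-5/24
S(5/2) = -329/64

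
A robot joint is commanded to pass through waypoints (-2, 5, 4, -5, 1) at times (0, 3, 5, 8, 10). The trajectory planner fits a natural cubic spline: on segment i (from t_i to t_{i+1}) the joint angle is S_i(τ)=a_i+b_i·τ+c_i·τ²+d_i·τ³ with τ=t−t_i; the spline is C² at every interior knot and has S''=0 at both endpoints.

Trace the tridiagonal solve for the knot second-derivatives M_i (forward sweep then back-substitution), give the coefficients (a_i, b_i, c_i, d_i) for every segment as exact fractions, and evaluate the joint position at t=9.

Δ: Δ0=7/3, Δ1=-1/2, Δ2=-3, Δ3=3
row 1: diag=10, rhs=-17; c'=1/5, d'=-17/10
row 2: denom=10−2·1/5=48/5; d'=(-15−2·-17/10)/(48/5)=-29/24
row 3: denom=10−3·5/16=145/16; d'=(36−3·-29/24)/(145/16)=634/145
back: M3=634/145
back: M2=-29/24−5/16·634/145=-224/87
back: M1=-17/10−1/5·-224/87=-1031/870
M: M0=0, M1=-1031/870, M2=-224/87, M3=634/145, M4=0
seg 0: a=-2, c=M0/2=0, d=(M1−M0)/(6·3)=-1031/15660, b=Δ0−h0·(2M0+M1)/6=1697/580
seg 1: a=5, c=M1/2=-1031/1740, d=(M2−M1)/(6·2)=-403/3480, b=Δ1−h1·(2M1+M2)/6=333/290
seg 2: a=4, c=M2/2=-112/87, d=(M3−M2)/(6·3)=1511/3915, b=Δ2−h2·(2M2+M3)/6=-1136/435
seg 3: a=-5, c=M3/2=317/145, d=(M4−M3)/(6·2)=-317/870, b=Δ3−h3·(2M3+M4)/6=37/435
t_q=9 → seg 3, τ=1; S=-5+37/435·τ+317/145·τ²+-317/870·τ³=-897/290

  seg 0: a=-2 b=1697/580 c=0 d=-1031/15660
  seg 1: a=5 b=333/290 c=-1031/1740 d=-403/3480
  seg 2: a=4 b=-1136/435 c=-112/87 d=1511/3915
  seg 3: a=-5 b=37/435 c=317/145 d=-317/870
S(9) = -897/290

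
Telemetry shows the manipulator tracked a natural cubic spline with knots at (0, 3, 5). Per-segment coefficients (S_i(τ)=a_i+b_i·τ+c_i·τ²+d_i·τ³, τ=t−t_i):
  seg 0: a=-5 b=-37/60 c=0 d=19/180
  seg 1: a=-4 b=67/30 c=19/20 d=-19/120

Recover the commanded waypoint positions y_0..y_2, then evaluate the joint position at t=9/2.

y_0=-5 y_1=-4 y_2=3
S(9/2) = 61/64

y_0 = S_0(0) = a_0 = -5
y_1 = S_1(0) = a_1 = -4
y_2 = S_1(2) = 3
t_q=9/2 is in segment 1 (τ=3/2); S_1(τ)=61/64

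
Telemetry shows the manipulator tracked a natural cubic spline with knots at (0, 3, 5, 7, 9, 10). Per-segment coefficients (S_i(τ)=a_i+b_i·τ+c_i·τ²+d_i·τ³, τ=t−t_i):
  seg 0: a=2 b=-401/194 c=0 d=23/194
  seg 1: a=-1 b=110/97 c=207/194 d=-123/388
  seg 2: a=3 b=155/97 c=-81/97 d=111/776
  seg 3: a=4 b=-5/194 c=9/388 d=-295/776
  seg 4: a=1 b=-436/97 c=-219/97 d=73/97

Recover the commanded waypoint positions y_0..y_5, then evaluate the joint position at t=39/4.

y_0 = S_0(0) = a_0 = 2
y_1 = S_1(0) = a_1 = -1
y_2 = S_2(0) = a_2 = 3
y_3 = S_3(0) = a_3 = 4
y_4 = S_4(0) = a_4 = 1
y_5 = S_4(1) = -5
t_q=39/4 is in segment 4 (τ=3/4); S_4(τ)=-20633/6208

y_0=2 y_1=-1 y_2=3 y_3=4 y_4=1 y_5=-5
S(39/4) = -20633/6208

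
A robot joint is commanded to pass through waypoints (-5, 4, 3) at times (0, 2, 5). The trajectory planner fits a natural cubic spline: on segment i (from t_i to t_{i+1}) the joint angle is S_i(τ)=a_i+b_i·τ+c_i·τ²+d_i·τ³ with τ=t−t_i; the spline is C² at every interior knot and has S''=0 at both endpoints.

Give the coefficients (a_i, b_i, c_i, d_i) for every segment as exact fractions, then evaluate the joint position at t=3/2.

Δ: Δ0=9/2, Δ1=-1/3
row 1: diag=10, rhs=-29; c'=3/10, d'=-29/10
back: M1=-29/10
M: M0=0, M1=-29/10, M2=0
seg 0: a=-5, c=M0/2=0, d=(M1−M0)/(6·2)=-29/120, b=Δ0−h0·(2M0+M1)/6=82/15
seg 1: a=4, c=M1/2=-29/20, d=(M2−M1)/(6·3)=29/180, b=Δ1−h1·(2M1+M2)/6=77/30
t_q=3/2 → seg 0, τ=3/2; S=-5+82/15·τ+0·τ²+-29/120·τ³=763/320

  seg 0: a=-5 b=82/15 c=0 d=-29/120
  seg 1: a=4 b=77/30 c=-29/20 d=29/180
S(3/2) = 763/320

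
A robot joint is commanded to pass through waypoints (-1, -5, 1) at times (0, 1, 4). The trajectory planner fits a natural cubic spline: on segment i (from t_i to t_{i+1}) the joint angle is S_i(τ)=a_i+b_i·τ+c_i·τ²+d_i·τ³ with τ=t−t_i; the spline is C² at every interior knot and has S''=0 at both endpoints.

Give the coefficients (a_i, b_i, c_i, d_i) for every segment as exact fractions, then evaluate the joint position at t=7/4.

  seg 0: a=-1 b=-19/4 c=0 d=3/4
  seg 1: a=-5 b=-5/2 c=9/4 d=-1/4
S(7/4) = -1463/256

Δ: Δ0=-4, Δ1=2
row 1: diag=8, rhs=36; c'=3/8, d'=9/2
back: M1=9/2
M: M0=0, M1=9/2, M2=0
seg 0: a=-1, c=M0/2=0, d=(M1−M0)/(6·1)=3/4, b=Δ0−h0·(2M0+M1)/6=-19/4
seg 1: a=-5, c=M1/2=9/4, d=(M2−M1)/(6·3)=-1/4, b=Δ1−h1·(2M1+M2)/6=-5/2
t_q=7/4 → seg 1, τ=3/4; S=-5+-5/2·τ+9/4·τ²+-1/4·τ³=-1463/256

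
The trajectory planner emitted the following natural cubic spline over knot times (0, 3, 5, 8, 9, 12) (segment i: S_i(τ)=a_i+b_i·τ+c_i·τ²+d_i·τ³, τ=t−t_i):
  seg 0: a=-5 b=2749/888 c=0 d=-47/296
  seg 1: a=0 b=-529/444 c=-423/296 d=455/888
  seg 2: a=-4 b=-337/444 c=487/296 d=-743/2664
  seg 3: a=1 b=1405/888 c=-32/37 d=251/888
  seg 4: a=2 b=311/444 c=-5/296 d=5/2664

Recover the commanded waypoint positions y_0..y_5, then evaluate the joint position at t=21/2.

y_0=-5 y_1=0 y_2=-4 y_3=1 y_4=2 y_5=4
S(21/2) = 7149/2368

y_0 = S_0(0) = a_0 = -5
y_1 = S_1(0) = a_1 = 0
y_2 = S_2(0) = a_2 = -4
y_3 = S_3(0) = a_3 = 1
y_4 = S_4(0) = a_4 = 2
y_5 = S_4(3) = 4
t_q=21/2 is in segment 4 (τ=3/2); S_4(τ)=7149/2368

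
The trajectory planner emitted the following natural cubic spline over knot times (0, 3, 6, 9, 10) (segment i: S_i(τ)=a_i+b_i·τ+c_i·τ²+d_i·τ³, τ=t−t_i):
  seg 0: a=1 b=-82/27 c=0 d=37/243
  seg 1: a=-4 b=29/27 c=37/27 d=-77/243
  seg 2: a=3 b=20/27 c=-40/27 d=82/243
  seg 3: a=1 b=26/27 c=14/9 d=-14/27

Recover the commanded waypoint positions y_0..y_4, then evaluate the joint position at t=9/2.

y_0=1 y_1=-4 y_2=3 y_3=1 y_4=3
S(9/2) = -3/8

y_0 = S_0(0) = a_0 = 1
y_1 = S_1(0) = a_1 = -4
y_2 = S_2(0) = a_2 = 3
y_3 = S_3(0) = a_3 = 1
y_4 = S_3(1) = 3
t_q=9/2 is in segment 1 (τ=3/2); S_1(τ)=-3/8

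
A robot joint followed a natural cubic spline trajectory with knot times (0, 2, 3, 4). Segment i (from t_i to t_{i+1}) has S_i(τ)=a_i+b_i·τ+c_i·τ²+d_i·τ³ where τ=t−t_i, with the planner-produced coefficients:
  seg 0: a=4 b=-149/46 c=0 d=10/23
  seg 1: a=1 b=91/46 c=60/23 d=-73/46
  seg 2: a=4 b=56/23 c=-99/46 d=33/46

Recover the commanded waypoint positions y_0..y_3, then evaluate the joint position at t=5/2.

y_0 = S_0(0) = a_0 = 4
y_1 = S_1(0) = a_1 = 1
y_2 = S_2(0) = a_2 = 4
y_3 = S_2(1) = 5
t_q=5/2 is in segment 1 (τ=1/2); S_1(τ)=899/368

y_0=4 y_1=1 y_2=4 y_3=5
S(5/2) = 899/368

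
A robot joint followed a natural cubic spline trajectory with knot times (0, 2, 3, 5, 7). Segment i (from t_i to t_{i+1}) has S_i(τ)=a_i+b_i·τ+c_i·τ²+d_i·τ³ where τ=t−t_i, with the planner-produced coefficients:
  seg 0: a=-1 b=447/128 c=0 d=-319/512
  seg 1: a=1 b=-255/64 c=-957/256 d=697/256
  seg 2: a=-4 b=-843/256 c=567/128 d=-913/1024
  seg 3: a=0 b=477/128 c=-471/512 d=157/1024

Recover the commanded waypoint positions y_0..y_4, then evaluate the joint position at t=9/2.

y_0=-1 y_1=1 y_2=-4 y_3=0 y_4=5
S(9/2) = -16235/8192

y_0 = S_0(0) = a_0 = -1
y_1 = S_1(0) = a_1 = 1
y_2 = S_2(0) = a_2 = -4
y_3 = S_3(0) = a_3 = 0
y_4 = S_3(2) = 5
t_q=9/2 is in segment 2 (τ=3/2); S_2(τ)=-16235/8192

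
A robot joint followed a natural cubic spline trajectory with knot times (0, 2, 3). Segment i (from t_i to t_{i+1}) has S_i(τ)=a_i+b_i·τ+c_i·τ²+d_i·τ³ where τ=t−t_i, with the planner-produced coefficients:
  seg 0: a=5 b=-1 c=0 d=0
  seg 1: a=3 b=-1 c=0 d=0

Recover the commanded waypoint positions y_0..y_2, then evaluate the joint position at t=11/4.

y_0 = S_0(0) = a_0 = 5
y_1 = S_1(0) = a_1 = 3
y_2 = S_1(1) = 2
t_q=11/4 is in segment 1 (τ=3/4); S_1(τ)=9/4

y_0=5 y_1=3 y_2=2
S(11/4) = 9/4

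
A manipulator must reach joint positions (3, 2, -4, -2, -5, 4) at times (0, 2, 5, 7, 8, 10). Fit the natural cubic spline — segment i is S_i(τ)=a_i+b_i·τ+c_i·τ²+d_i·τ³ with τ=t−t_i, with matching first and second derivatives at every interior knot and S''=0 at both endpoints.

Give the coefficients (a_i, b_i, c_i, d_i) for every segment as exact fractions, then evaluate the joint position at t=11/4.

  seg 0: a=3 b=1027/5890 c=0 d=-993/5890
  seg 1: a=2 b=-10889/5890 c=-2979/2945 d=1887/5890
  seg 2: a=-4 b=2156/2945 c=2205/1178 d=-2559/2945
  seg 3: a=-2 b=-6502/2945 c=-19683/5890 d=15017/5890
  seg 4: a=-5 b=-7319/5890 c=12684/2945 d=-2114/2945
S(11/4) = 67709/376960

Δ: Δ0=-1/2, Δ1=-2, Δ2=1, Δ3=-3, Δ4=9/2
row 1: diag=10, rhs=-9; c'=3/10, d'=-9/10
row 2: denom=10−3·3/10=91/10; d'=(18−3·-9/10)/(91/10)=207/91
row 3: denom=6−2·20/91=506/91; d'=(-24−2·207/91)/(506/91)=-1299/253
row 4: denom=6−1·91/506=2945/506; d'=(45−1·-1299/253)/(2945/506)=25368/2945
back: M4=25368/2945
back: M3=-1299/253−91/506·25368/2945=-19683/2945
back: M2=207/91−20/91·-19683/2945=2205/589
back: M1=-9/10−3/10·2205/589=-5958/2945
M: M0=0, M1=-5958/2945, M2=2205/589, M3=-19683/2945, M4=25368/2945, M5=0
seg 0: a=3, c=M0/2=0, d=(M1−M0)/(6·2)=-993/5890, b=Δ0−h0·(2M0+M1)/6=1027/5890
seg 1: a=2, c=M1/2=-2979/2945, d=(M2−M1)/(6·3)=1887/5890, b=Δ1−h1·(2M1+M2)/6=-10889/5890
seg 2: a=-4, c=M2/2=2205/1178, d=(M3−M2)/(6·2)=-2559/2945, b=Δ2−h2·(2M2+M3)/6=2156/2945
seg 3: a=-2, c=M3/2=-19683/5890, d=(M4−M3)/(6·1)=15017/5890, b=Δ3−h3·(2M3+M4)/6=-6502/2945
seg 4: a=-5, c=M4/2=12684/2945, d=(M5−M4)/(6·2)=-2114/2945, b=Δ4−h4·(2M4+M5)/6=-7319/5890
t_q=11/4 → seg 1, τ=3/4; S=2+-10889/5890·τ+-2979/2945·τ²+1887/5890·τ³=67709/376960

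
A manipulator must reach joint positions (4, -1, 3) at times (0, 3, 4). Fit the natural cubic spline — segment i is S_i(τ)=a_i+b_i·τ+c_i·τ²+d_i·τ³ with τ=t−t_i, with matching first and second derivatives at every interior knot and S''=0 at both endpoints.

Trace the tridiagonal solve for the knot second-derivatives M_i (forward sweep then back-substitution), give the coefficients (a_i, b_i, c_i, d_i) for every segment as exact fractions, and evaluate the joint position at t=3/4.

  seg 0: a=4 b=-91/24 c=0 d=17/72
  seg 1: a=-1 b=31/12 c=17/8 d=-17/24
S(3/4) = 643/512

Δ: Δ0=-5/3, Δ1=4
row 1: diag=8, rhs=34; c'=1/8, d'=17/4
back: M1=17/4
M: M0=0, M1=17/4, M2=0
seg 0: a=4, c=M0/2=0, d=(M1−M0)/(6·3)=17/72, b=Δ0−h0·(2M0+M1)/6=-91/24
seg 1: a=-1, c=M1/2=17/8, d=(M2−M1)/(6·1)=-17/24, b=Δ1−h1·(2M1+M2)/6=31/12
t_q=3/4 → seg 0, τ=3/4; S=4+-91/24·τ+0·τ²+17/72·τ³=643/512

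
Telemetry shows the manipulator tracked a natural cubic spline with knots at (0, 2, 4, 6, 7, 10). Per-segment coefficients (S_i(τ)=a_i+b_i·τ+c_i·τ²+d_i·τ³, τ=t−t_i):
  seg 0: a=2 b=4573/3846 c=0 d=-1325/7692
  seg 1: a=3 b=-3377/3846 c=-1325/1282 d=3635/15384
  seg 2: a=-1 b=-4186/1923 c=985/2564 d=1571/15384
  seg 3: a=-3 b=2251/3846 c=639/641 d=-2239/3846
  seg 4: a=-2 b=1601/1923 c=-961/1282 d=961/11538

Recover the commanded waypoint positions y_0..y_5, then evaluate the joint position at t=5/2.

y_0 = S_0(0) = a_0 = 2
y_1 = S_1(0) = a_1 = 3
y_2 = S_2(0) = a_2 = -1
y_3 = S_3(0) = a_3 = -3
y_4 = S_4(0) = a_4 = -2
y_5 = S_4(3) = -4
t_q=5/2 is in segment 1 (τ=1/2); S_1(τ)=95673/41024

y_0=2 y_1=3 y_2=-1 y_3=-3 y_4=-2 y_5=-4
S(5/2) = 95673/41024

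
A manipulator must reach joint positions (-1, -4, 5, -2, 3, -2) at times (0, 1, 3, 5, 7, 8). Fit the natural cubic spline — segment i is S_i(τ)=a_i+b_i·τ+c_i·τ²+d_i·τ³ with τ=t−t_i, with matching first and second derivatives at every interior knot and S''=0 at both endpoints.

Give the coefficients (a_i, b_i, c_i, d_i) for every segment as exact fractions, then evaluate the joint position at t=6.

Δ: Δ0=-3, Δ1=9/2, Δ2=-7/2, Δ3=5/2, Δ4=-5
row 1: diag=6, rhs=45; c'=1/3, d'=15/2
row 2: denom=8−2·1/3=22/3; d'=(-48−2·15/2)/(22/3)=-189/22
row 3: denom=8−2·3/11=82/11; d'=(36−2·-189/22)/(82/11)=585/82
row 4: denom=6−2·11/41=224/41; d'=(-45−2·585/82)/(224/41)=-1215/112
back: M4=-1215/112
back: M3=585/82−11/41·-1215/112=1125/112
back: M2=-189/22−3/11·1125/112=-1269/112
back: M1=15/2−1/3·-1269/112=1263/112
M: M0=0, M1=1263/112, M2=-1269/112, M3=1125/112, M4=-1215/112, M5=0
seg 0: a=-1, c=M0/2=0, d=(M1−M0)/(6·1)=421/224, b=Δ0−h0·(2M0+M1)/6=-1093/224
seg 1: a=-4, c=M1/2=1263/224, d=(M2−M1)/(6·2)=-211/112, b=Δ1−h1·(2M1+M2)/6=85/112
seg 2: a=5, c=M2/2=-1269/224, d=(M3−M2)/(6·2)=57/32, b=Δ2−h2·(2M2+M3)/6=79/112
seg 3: a=-2, c=M3/2=1125/224, d=(M4−M3)/(6·2)=-195/112, b=Δ3−h3·(2M3+M4)/6=-65/112
seg 4: a=3, c=M4/2=-1215/224, d=(M5−M4)/(6·1)=405/224, b=Δ4−h4·(2M4+M5)/6=-155/112
t_q=6 → seg 3, τ=1; S=-2+-65/112·τ+1125/224·τ²+-195/112·τ³=157/224

  seg 0: a=-1 b=-1093/224 c=0 d=421/224
  seg 1: a=-4 b=85/112 c=1263/224 d=-211/112
  seg 2: a=5 b=79/112 c=-1269/224 d=57/32
  seg 3: a=-2 b=-65/112 c=1125/224 d=-195/112
  seg 4: a=3 b=-155/112 c=-1215/224 d=405/224
S(6) = 157/224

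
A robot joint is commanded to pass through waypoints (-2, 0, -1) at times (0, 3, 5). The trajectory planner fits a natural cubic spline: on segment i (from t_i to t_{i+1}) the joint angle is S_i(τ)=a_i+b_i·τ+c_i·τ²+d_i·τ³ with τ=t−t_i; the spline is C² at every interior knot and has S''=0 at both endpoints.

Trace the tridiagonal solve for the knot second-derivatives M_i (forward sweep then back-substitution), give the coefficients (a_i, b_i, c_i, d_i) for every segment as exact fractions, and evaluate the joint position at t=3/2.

  seg 0: a=-2 b=61/60 c=0 d=-7/180
  seg 1: a=0 b=-1/30 c=-7/20 d=7/120
S(3/2) = -97/160

Δ: Δ0=2/3, Δ1=-1/2
row 1: diag=10, rhs=-7; c'=1/5, d'=-7/10
back: M1=-7/10
M: M0=0, M1=-7/10, M2=0
seg 0: a=-2, c=M0/2=0, d=(M1−M0)/(6·3)=-7/180, b=Δ0−h0·(2M0+M1)/6=61/60
seg 1: a=0, c=M1/2=-7/20, d=(M2−M1)/(6·2)=7/120, b=Δ1−h1·(2M1+M2)/6=-1/30
t_q=3/2 → seg 0, τ=3/2; S=-2+61/60·τ+0·τ²+-7/180·τ³=-97/160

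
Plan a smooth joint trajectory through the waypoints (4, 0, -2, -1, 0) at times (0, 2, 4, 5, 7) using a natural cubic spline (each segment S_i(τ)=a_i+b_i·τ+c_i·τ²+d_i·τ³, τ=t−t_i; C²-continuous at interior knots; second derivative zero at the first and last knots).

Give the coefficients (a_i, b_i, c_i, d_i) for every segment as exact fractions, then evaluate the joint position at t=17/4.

Δ: Δ0=-2, Δ1=-1, Δ2=1, Δ3=1/2
row 1: diag=8, rhs=6; c'=1/4, d'=3/4
row 2: denom=6−2·1/4=11/2; d'=(12−2·3/4)/(11/2)=21/11
row 3: denom=6−1·2/11=64/11; d'=(-3−1·21/11)/(64/11)=-27/32
back: M3=-27/32
back: M2=21/11−2/11·-27/32=33/16
back: M1=3/4−1/4·33/16=15/64
M: M0=0, M1=15/64, M2=33/16, M3=-27/32, M4=0
seg 0: a=4, c=M0/2=0, d=(M1−M0)/(6·2)=5/256, b=Δ0−h0·(2M0+M1)/6=-133/64
seg 1: a=0, c=M1/2=15/128, d=(M2−M1)/(6·2)=39/256, b=Δ1−h1·(2M1+M2)/6=-59/32
seg 2: a=-2, c=M2/2=33/32, d=(M3−M2)/(6·1)=-31/64, b=Δ2−h2·(2M2+M3)/6=29/64
seg 3: a=-1, c=M3/2=-27/64, d=(M4−M3)/(6·2)=9/128, b=Δ3−h3·(2M3+M4)/6=17/16
t_q=17/4 → seg 2, τ=1/4; S=-2+29/64·τ+33/32·τ²+-31/64·τ³=-7495/4096

  seg 0: a=4 b=-133/64 c=0 d=5/256
  seg 1: a=0 b=-59/32 c=15/128 d=39/256
  seg 2: a=-2 b=29/64 c=33/32 d=-31/64
  seg 3: a=-1 b=17/16 c=-27/64 d=9/128
S(17/4) = -7495/4096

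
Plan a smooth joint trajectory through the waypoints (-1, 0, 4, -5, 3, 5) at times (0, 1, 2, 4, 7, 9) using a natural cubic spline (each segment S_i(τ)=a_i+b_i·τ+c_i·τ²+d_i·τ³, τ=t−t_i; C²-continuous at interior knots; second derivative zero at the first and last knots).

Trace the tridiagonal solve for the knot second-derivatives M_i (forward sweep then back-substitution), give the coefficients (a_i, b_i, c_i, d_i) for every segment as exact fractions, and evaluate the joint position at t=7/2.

  seg 0: a=-1 b=-3071/11598 c=0 d=14669/11598
  seg 1: a=0 b=20468/5799 c=14669/3866 d=-38551/11598
  seg 2: a=4 b=13297/11598 c=-11941/1933 d=19451/11598
  seg 3: a=-5 b=-39875/11598 c=7510/1933 d=-7153/11598
  seg 4: a=3 b=18677/5799 c=-6439/3866 d=6439/23196
S(7/2) = -77917/30928

Δ: Δ0=1, Δ1=4, Δ2=-9/2, Δ3=8/3, Δ4=1
row 1: diag=4, rhs=18; c'=1/4, d'=9/2
row 2: denom=6−1·1/4=23/4; d'=(-51−1·9/2)/(23/4)=-222/23
row 3: denom=10−2·8/23=214/23; d'=(43−2·-222/23)/(214/23)=1433/214
row 4: denom=10−3·69/214=1933/214; d'=(-10−3·1433/214)/(1933/214)=-6439/1933
back: M4=-6439/1933
back: M3=1433/214−69/214·-6439/1933=15020/1933
back: M2=-222/23−8/23·15020/1933=-23882/1933
back: M1=9/2−1/4·-23882/1933=14669/1933
M: M0=0, M1=14669/1933, M2=-23882/1933, M3=15020/1933, M4=-6439/1933, M5=0
seg 0: a=-1, c=M0/2=0, d=(M1−M0)/(6·1)=14669/11598, b=Δ0−h0·(2M0+M1)/6=-3071/11598
seg 1: a=0, c=M1/2=14669/3866, d=(M2−M1)/(6·1)=-38551/11598, b=Δ1−h1·(2M1+M2)/6=20468/5799
seg 2: a=4, c=M2/2=-11941/1933, d=(M3−M2)/(6·2)=19451/11598, b=Δ2−h2·(2M2+M3)/6=13297/11598
seg 3: a=-5, c=M3/2=7510/1933, d=(M4−M3)/(6·3)=-7153/11598, b=Δ3−h3·(2M3+M4)/6=-39875/11598
seg 4: a=3, c=M4/2=-6439/3866, d=(M5−M4)/(6·2)=6439/23196, b=Δ4−h4·(2M4+M5)/6=18677/5799
t_q=7/2 → seg 2, τ=3/2; S=4+13297/11598·τ+-11941/1933·τ²+19451/11598·τ³=-77917/30928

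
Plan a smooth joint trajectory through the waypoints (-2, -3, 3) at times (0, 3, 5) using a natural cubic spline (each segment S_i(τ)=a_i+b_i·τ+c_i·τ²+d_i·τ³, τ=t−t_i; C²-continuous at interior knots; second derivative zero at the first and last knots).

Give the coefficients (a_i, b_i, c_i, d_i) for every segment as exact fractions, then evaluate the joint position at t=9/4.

  seg 0: a=-2 b=-4/3 c=0 d=1/9
  seg 1: a=-3 b=5/3 c=1 d=-1/6
S(9/4) = -239/64

Δ: Δ0=-1/3, Δ1=3
row 1: diag=10, rhs=20; c'=1/5, d'=2
back: M1=2
M: M0=0, M1=2, M2=0
seg 0: a=-2, c=M0/2=0, d=(M1−M0)/(6·3)=1/9, b=Δ0−h0·(2M0+M1)/6=-4/3
seg 1: a=-3, c=M1/2=1, d=(M2−M1)/(6·2)=-1/6, b=Δ1−h1·(2M1+M2)/6=5/3
t_q=9/4 → seg 0, τ=9/4; S=-2+-4/3·τ+0·τ²+1/9·τ³=-239/64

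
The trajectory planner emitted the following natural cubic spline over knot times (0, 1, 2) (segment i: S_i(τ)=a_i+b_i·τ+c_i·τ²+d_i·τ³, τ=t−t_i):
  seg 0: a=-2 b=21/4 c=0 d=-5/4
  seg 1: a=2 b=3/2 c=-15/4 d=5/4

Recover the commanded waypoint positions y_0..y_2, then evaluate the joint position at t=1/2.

y_0 = S_0(0) = a_0 = -2
y_1 = S_1(0) = a_1 = 2
y_2 = S_1(1) = 1
t_q=1/2 is in segment 0 (τ=1/2); S_0(τ)=15/32

y_0=-2 y_1=2 y_2=1
S(1/2) = 15/32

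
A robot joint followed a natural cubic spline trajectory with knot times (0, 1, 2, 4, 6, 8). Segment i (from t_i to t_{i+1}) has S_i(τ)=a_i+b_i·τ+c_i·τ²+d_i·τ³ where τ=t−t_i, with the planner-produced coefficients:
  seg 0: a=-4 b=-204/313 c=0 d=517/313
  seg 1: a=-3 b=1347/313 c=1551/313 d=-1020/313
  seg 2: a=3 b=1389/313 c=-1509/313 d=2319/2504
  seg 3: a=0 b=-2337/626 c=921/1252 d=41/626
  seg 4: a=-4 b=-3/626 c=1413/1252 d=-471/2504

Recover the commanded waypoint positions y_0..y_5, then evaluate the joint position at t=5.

y_0=-4 y_1=-3 y_2=3 y_3=0 y_4=-4 y_5=-1
S(5) = -3671/1252

y_0 = S_0(0) = a_0 = -4
y_1 = S_1(0) = a_1 = -3
y_2 = S_2(0) = a_2 = 3
y_3 = S_3(0) = a_3 = 0
y_4 = S_4(0) = a_4 = -4
y_5 = S_4(2) = -1
t_q=5 is in segment 3 (τ=1); S_3(τ)=-3671/1252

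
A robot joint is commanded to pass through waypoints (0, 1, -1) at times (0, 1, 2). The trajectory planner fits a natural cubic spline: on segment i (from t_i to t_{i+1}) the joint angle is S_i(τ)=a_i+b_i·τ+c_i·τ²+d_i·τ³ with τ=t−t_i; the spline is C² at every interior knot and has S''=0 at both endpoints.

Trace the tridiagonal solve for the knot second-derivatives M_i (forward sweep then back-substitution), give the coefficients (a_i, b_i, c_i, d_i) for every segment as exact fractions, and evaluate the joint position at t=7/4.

  seg 0: a=0 b=7/4 c=0 d=-3/4
  seg 1: a=1 b=-1/2 c=-9/4 d=3/4
S(7/4) = -83/256

Δ: Δ0=1, Δ1=-2
row 1: diag=4, rhs=-18; c'=1/4, d'=-9/2
back: M1=-9/2
M: M0=0, M1=-9/2, M2=0
seg 0: a=0, c=M0/2=0, d=(M1−M0)/(6·1)=-3/4, b=Δ0−h0·(2M0+M1)/6=7/4
seg 1: a=1, c=M1/2=-9/4, d=(M2−M1)/(6·1)=3/4, b=Δ1−h1·(2M1+M2)/6=-1/2
t_q=7/4 → seg 1, τ=3/4; S=1+-1/2·τ+-9/4·τ²+3/4·τ³=-83/256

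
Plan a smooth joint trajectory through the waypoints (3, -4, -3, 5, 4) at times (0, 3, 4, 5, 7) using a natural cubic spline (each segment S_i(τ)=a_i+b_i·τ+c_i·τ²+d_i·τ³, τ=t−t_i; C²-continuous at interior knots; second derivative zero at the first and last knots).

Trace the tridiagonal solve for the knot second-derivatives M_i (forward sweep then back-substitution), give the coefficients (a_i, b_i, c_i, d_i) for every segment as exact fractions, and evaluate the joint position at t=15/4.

  seg 0: a=3 b=-2963/1068 c=0 d=157/3204
  seg 1: a=-4 b=-775/534 c=157/356 d=2147/1068
  seg 2: a=-3 b=5833/1068 c=576/89 d=-4201/1068
  seg 3: a=5 b=3527/534 c=-1897/356 d=1897/2136
S(15/4) = -90961/22784

Δ: Δ0=-7/3, Δ1=1, Δ2=8, Δ3=-1/2
row 1: diag=8, rhs=20; c'=1/8, d'=5/2
row 2: denom=4−1·1/8=31/8; d'=(42−1·5/2)/(31/8)=316/31
row 3: denom=6−1·8/31=178/31; d'=(-51−1·316/31)/(178/31)=-1897/178
back: M3=-1897/178
back: M2=316/31−8/31·-1897/178=1152/89
back: M1=5/2−1/8·1152/89=157/178
M: M0=0, M1=157/178, M2=1152/89, M3=-1897/178, M4=0
seg 0: a=3, c=M0/2=0, d=(M1−M0)/(6·3)=157/3204, b=Δ0−h0·(2M0+M1)/6=-2963/1068
seg 1: a=-4, c=M1/2=157/356, d=(M2−M1)/(6·1)=2147/1068, b=Δ1−h1·(2M1+M2)/6=-775/534
seg 2: a=-3, c=M2/2=576/89, d=(M3−M2)/(6·1)=-4201/1068, b=Δ2−h2·(2M2+M3)/6=5833/1068
seg 3: a=5, c=M3/2=-1897/356, d=(M4−M3)/(6·2)=1897/2136, b=Δ3−h3·(2M3+M4)/6=3527/534
t_q=15/4 → seg 1, τ=3/4; S=-4+-775/534·τ+157/356·τ²+2147/1068·τ³=-90961/22784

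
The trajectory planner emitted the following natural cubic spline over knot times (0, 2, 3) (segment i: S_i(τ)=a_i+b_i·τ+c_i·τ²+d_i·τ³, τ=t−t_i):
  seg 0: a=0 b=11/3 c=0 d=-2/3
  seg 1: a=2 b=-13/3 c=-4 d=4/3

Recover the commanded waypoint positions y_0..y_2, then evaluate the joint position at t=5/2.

y_0=0 y_1=2 y_2=-5
S(5/2) = -1

y_0 = S_0(0) = a_0 = 0
y_1 = S_1(0) = a_1 = 2
y_2 = S_1(1) = -5
t_q=5/2 is in segment 1 (τ=1/2); S_1(τ)=-1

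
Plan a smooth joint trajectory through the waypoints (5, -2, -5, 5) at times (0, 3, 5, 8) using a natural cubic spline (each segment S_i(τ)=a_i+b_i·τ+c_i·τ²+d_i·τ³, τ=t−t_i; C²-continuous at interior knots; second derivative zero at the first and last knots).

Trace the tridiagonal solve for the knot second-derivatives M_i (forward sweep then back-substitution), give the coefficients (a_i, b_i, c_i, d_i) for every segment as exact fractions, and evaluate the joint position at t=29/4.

Δ: Δ0=-7/3, Δ1=-3/2, Δ2=10/3
row 1: diag=10, rhs=5; c'=1/5, d'=1/2
row 2: denom=10−2·1/5=48/5; d'=(29−2·1/2)/(48/5)=35/12
back: M2=35/12
back: M1=1/2−1/5·35/12=-1/12
M: M0=0, M1=-1/12, M2=35/12, M3=0
seg 0: a=5, c=M0/2=0, d=(M1−M0)/(6·3)=-1/216, b=Δ0−h0·(2M0+M1)/6=-55/24
seg 1: a=-2, c=M1/2=-1/24, d=(M2−M1)/(6·2)=1/4, b=Δ1−h1·(2M1+M2)/6=-29/12
seg 2: a=-5, c=M2/2=35/24, d=(M3−M2)/(6·3)=-35/216, b=Δ2−h2·(2M2+M3)/6=5/12
t_q=29/4 → seg 2, τ=9/4; S=-5+5/12·τ+35/24·τ²+-35/216·τ³=755/512

  seg 0: a=5 b=-55/24 c=0 d=-1/216
  seg 1: a=-2 b=-29/12 c=-1/24 d=1/4
  seg 2: a=-5 b=5/12 c=35/24 d=-35/216
S(29/4) = 755/512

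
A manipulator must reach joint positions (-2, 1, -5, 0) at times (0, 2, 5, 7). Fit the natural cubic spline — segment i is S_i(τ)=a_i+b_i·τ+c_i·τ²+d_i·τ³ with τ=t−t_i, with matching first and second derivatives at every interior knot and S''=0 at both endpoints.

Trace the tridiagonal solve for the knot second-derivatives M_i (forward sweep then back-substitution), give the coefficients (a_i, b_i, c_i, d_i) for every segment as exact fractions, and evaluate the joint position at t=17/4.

Δ: Δ0=3/2, Δ1=-2, Δ2=5/2
row 1: diag=10, rhs=-21; c'=3/10, d'=-21/10
row 2: denom=10−3·3/10=91/10; d'=(27−3·-21/10)/(91/10)=333/91
back: M2=333/91
back: M1=-21/10−3/10·333/91=-291/91
M: M0=0, M1=-291/91, M2=333/91, M3=0
seg 0: a=-2, c=M0/2=0, d=(M1−M0)/(6·2)=-97/364, b=Δ0−h0·(2M0+M1)/6=467/182
seg 1: a=1, c=M1/2=-291/182, d=(M2−M1)/(6·3)=8/21, b=Δ1−h1·(2M1+M2)/6=-115/182
seg 2: a=-5, c=M2/2=333/182, d=(M3−M2)/(6·2)=-111/364, b=Δ2−h2·(2M2+M3)/6=11/182
t_q=17/4 → seg 1, τ=9/4; S=1+-115/182·τ+-291/182·τ²+8/21·τ³=-12163/2912

  seg 0: a=-2 b=467/182 c=0 d=-97/364
  seg 1: a=1 b=-115/182 c=-291/182 d=8/21
  seg 2: a=-5 b=11/182 c=333/182 d=-111/364
S(17/4) = -12163/2912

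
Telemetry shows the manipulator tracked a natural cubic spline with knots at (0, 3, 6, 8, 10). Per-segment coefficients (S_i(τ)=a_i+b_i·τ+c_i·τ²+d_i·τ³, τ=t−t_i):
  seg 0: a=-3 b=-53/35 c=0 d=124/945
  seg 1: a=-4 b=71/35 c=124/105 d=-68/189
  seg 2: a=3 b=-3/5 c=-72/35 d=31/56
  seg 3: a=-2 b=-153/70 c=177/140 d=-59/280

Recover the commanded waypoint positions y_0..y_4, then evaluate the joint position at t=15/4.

y_0=-3 y_1=-4 y_2=3 y_3=-2 y_4=-3
S(15/4) = -1101/560

y_0 = S_0(0) = a_0 = -3
y_1 = S_1(0) = a_1 = -4
y_2 = S_2(0) = a_2 = 3
y_3 = S_3(0) = a_3 = -2
y_4 = S_3(2) = -3
t_q=15/4 is in segment 1 (τ=3/4); S_1(τ)=-1101/560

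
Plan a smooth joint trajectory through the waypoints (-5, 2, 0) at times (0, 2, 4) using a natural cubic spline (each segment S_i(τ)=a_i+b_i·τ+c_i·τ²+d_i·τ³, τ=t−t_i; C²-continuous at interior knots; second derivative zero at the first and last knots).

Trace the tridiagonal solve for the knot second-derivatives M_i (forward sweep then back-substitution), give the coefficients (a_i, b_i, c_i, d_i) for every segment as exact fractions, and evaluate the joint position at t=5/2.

Δ: Δ0=7/2, Δ1=-1
row 1: diag=8, rhs=-27; c'=1/4, d'=-27/8
back: M1=-27/8
M: M0=0, M1=-27/8, M2=0
seg 0: a=-5, c=M0/2=0, d=(M1−M0)/(6·2)=-9/32, b=Δ0−h0·(2M0+M1)/6=37/8
seg 1: a=2, c=M1/2=-27/16, d=(M2−M1)/(6·2)=9/32, b=Δ1−h1·(2M1+M2)/6=5/4
t_q=5/2 → seg 1, τ=1/2; S=2+5/4·τ+-27/16·τ²+9/32·τ³=573/256

  seg 0: a=-5 b=37/8 c=0 d=-9/32
  seg 1: a=2 b=5/4 c=-27/16 d=9/32
S(5/2) = 573/256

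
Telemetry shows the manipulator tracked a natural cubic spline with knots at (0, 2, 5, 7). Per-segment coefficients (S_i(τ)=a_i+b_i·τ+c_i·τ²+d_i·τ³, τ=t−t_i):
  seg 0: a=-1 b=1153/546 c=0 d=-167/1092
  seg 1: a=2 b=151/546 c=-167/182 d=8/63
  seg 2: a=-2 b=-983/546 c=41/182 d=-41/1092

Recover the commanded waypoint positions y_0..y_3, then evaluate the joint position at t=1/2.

y_0 = S_0(0) = a_0 = -1
y_1 = S_1(0) = a_1 = 2
y_2 = S_2(0) = a_2 = -2
y_3 = S_2(2) = -5
t_q=1/2 is in segment 0 (τ=1/2); S_0(τ)=107/2912

y_0=-1 y_1=2 y_2=-2 y_3=-5
S(1/2) = 107/2912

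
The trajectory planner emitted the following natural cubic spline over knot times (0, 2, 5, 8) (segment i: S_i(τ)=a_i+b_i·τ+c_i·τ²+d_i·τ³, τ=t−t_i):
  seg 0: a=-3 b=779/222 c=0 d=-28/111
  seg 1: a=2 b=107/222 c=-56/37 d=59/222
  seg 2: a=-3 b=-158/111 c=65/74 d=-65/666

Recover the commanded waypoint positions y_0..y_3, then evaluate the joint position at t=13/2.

y_0 = S_0(0) = a_0 = -3
y_1 = S_1(0) = a_1 = 2
y_2 = S_2(0) = a_2 = -3
y_3 = S_2(3) = -2
t_q=13/2 is in segment 2 (τ=3/2); S_2(τ)=-2065/592

y_0=-3 y_1=2 y_2=-3 y_3=-2
S(13/2) = -2065/592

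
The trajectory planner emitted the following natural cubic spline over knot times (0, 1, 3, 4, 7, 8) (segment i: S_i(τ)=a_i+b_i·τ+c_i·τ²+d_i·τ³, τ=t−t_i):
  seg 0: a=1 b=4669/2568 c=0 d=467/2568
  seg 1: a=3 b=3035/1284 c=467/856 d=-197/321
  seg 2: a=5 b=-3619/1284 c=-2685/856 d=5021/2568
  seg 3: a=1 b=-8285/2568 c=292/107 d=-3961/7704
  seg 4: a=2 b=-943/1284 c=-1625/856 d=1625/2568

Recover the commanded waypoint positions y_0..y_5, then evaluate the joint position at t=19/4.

y_0=1 y_1=3 y_2=5 y_3=1 y_4=2 y_5=0
S(19/4) = -5563/54784

y_0 = S_0(0) = a_0 = 1
y_1 = S_1(0) = a_1 = 3
y_2 = S_2(0) = a_2 = 5
y_3 = S_3(0) = a_3 = 1
y_4 = S_4(0) = a_4 = 2
y_5 = S_4(1) = 0
t_q=19/4 is in segment 3 (τ=3/4); S_3(τ)=-5563/54784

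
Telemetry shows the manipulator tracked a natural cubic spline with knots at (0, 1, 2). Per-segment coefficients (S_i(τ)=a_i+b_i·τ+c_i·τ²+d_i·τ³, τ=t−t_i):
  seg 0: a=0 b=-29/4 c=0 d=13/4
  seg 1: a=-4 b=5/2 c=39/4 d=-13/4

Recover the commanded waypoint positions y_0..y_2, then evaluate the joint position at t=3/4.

y_0 = S_0(0) = a_0 = 0
y_1 = S_1(0) = a_1 = -4
y_2 = S_1(1) = 5
t_q=3/4 is in segment 0 (τ=3/4); S_0(τ)=-1041/256

y_0=0 y_1=-4 y_2=5
S(3/4) = -1041/256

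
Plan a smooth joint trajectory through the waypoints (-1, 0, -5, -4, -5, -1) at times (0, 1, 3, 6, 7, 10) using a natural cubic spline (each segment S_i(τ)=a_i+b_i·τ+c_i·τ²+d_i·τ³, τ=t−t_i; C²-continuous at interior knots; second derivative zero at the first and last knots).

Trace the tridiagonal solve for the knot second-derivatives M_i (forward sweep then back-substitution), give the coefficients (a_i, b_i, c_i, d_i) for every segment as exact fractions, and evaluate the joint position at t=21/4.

Δ: Δ0=1, Δ1=-5/2, Δ2=1/3, Δ3=-1, Δ4=4/3
row 1: diag=6, rhs=-21; c'=1/3, d'=-7/2
row 2: denom=10−2·1/3=28/3; d'=(17−2·-7/2)/(28/3)=18/7
row 3: denom=8−3·9/28=197/28; d'=(-8−3·18/7)/(197/28)=-440/197
row 4: denom=8−1·28/197=1548/197; d'=(14−1·-440/197)/(1548/197)=533/258
back: M4=533/258
back: M3=-440/197−28/197·533/258=-326/129
back: M2=18/7−9/28·-326/129=291/86
back: M1=-7/2−1/3·291/86=-199/43
M: M0=0, M1=-199/43, M2=291/86, M3=-326/129, M4=533/258, M5=0
seg 0: a=-1, c=M0/2=0, d=(M1−M0)/(6·1)=-199/258, b=Δ0−h0·(2M0+M1)/6=457/258
seg 1: a=0, c=M1/2=-199/86, d=(M2−M1)/(6·2)=689/1032, b=Δ1−h1·(2M1+M2)/6=-70/129
seg 2: a=-5, c=M2/2=291/172, d=(M3−M2)/(6·3)=-1525/4644, b=Δ2−h2·(2M2+M3)/6=-461/258
seg 3: a=-4, c=M3/2=-163/129, d=(M4−M3)/(6·1)=395/516, b=Δ3−h3·(2M3+M4)/6=-259/516
seg 4: a=-5, c=M4/2=533/516, d=(M5−M4)/(6·3)=-533/4644, b=Δ4−h4·(2M4+M5)/6=-63/86
t_q=21/4 → seg 2, τ=9/4; S=-5+-461/258·τ+291/172·τ²+-1525/4644·τ³=-46187/11008

  seg 0: a=-1 b=457/258 c=0 d=-199/258
  seg 1: a=0 b=-70/129 c=-199/86 d=689/1032
  seg 2: a=-5 b=-461/258 c=291/172 d=-1525/4644
  seg 3: a=-4 b=-259/516 c=-163/129 d=395/516
  seg 4: a=-5 b=-63/86 c=533/516 d=-533/4644
S(21/4) = -46187/11008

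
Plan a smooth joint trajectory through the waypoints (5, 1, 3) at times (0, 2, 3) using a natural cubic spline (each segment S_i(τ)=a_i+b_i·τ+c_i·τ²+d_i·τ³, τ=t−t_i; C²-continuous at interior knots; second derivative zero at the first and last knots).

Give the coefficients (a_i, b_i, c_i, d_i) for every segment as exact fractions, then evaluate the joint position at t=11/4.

Δ: Δ0=-2, Δ1=2
row 1: diag=6, rhs=24; c'=1/6, d'=4
back: M1=4
M: M0=0, M1=4, M2=0
seg 0: a=5, c=M0/2=0, d=(M1−M0)/(6·2)=1/3, b=Δ0−h0·(2M0+M1)/6=-10/3
seg 1: a=1, c=M1/2=2, d=(M2−M1)/(6·1)=-2/3, b=Δ1−h1·(2M1+M2)/6=2/3
t_q=11/4 → seg 1, τ=3/4; S=1+2/3·τ+2·τ²+-2/3·τ³=75/32

  seg 0: a=5 b=-10/3 c=0 d=1/3
  seg 1: a=1 b=2/3 c=2 d=-2/3
S(11/4) = 75/32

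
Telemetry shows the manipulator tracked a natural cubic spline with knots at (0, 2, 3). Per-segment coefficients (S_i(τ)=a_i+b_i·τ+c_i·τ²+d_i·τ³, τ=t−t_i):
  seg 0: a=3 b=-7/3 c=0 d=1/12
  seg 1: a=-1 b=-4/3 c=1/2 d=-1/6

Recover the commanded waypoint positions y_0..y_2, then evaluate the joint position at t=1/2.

y_0=3 y_1=-1 y_2=-2
S(1/2) = 59/32

y_0 = S_0(0) = a_0 = 3
y_1 = S_1(0) = a_1 = -1
y_2 = S_1(1) = -2
t_q=1/2 is in segment 0 (τ=1/2); S_0(τ)=59/32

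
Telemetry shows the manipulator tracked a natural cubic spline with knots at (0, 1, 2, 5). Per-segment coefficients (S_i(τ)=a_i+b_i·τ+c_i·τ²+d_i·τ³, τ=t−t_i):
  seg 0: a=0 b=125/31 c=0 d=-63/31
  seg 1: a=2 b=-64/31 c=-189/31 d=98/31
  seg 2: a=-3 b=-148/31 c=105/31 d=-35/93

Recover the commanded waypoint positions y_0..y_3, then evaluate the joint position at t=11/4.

y_0 = S_0(0) = a_0 = 0
y_1 = S_1(0) = a_1 = 2
y_2 = S_2(0) = a_2 = -3
y_3 = S_2(3) = 3
t_q=11/4 is in segment 2 (τ=3/4); S_2(τ)=-9591/1984

y_0=0 y_1=2 y_2=-3 y_3=3
S(11/4) = -9591/1984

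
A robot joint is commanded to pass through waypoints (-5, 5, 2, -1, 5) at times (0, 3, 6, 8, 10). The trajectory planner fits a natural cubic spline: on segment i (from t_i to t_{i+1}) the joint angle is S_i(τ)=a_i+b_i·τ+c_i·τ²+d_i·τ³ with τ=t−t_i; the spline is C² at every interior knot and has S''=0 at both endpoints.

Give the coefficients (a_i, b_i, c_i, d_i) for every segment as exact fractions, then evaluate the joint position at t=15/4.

Δ: Δ0=10/3, Δ1=-1, Δ2=-3/2, Δ3=3
row 1: diag=12, rhs=-26; c'=1/4, d'=-13/6
row 2: denom=10−3·1/4=37/4; d'=(-3−3·-13/6)/(37/4)=14/37
row 3: denom=8−2·8/37=280/37; d'=(27−2·14/37)/(280/37)=971/280
back: M3=971/280
back: M2=14/37−8/37·971/280=-13/35
back: M1=-13/6−1/4·-13/35=-871/420
M: M0=0, M1=-871/420, M2=-13/35, M3=971/280, M4=0
seg 0: a=-5, c=M0/2=0, d=(M1−M0)/(6·3)=-871/7560, b=Δ0−h0·(2M0+M1)/6=3671/840
seg 1: a=5, c=M1/2=-871/840, d=(M2−M1)/(6·3)=143/1512, b=Δ1−h1·(2M1+M2)/6=529/420
seg 2: a=2, c=M2/2=-13/70, d=(M3−M2)/(6·2)=215/672, b=Δ2−h2·(2M2+M3)/6=-289/120
seg 3: a=-1, c=M3/2=971/560, d=(M4−M3)/(6·2)=-971/3360, b=Δ3−h3·(2M3+M4)/6=289/420
t_q=15/4 → seg 1, τ=3/4; S=5+529/420·τ+-871/840·τ²+143/1512·τ³=96791/17920

  seg 0: a=-5 b=3671/840 c=0 d=-871/7560
  seg 1: a=5 b=529/420 c=-871/840 d=143/1512
  seg 2: a=2 b=-289/120 c=-13/70 d=215/672
  seg 3: a=-1 b=289/420 c=971/560 d=-971/3360
S(15/4) = 96791/17920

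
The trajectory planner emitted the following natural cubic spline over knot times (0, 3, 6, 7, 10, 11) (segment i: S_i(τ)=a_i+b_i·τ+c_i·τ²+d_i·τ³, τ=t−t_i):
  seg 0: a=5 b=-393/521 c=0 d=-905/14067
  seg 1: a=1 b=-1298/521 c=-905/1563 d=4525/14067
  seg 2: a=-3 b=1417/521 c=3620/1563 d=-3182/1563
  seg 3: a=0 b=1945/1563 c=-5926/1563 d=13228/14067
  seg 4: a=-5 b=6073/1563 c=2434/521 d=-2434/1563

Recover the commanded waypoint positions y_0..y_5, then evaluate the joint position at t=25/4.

y_0=5 y_1=1 y_2=-3 y_3=0 y_4=-5 y_5=2
S(25/4) = -36797/16672

y_0 = S_0(0) = a_0 = 5
y_1 = S_1(0) = a_1 = 1
y_2 = S_2(0) = a_2 = -3
y_3 = S_3(0) = a_3 = 0
y_4 = S_4(0) = a_4 = -5
y_5 = S_4(1) = 2
t_q=25/4 is in segment 2 (τ=1/4); S_2(τ)=-36797/16672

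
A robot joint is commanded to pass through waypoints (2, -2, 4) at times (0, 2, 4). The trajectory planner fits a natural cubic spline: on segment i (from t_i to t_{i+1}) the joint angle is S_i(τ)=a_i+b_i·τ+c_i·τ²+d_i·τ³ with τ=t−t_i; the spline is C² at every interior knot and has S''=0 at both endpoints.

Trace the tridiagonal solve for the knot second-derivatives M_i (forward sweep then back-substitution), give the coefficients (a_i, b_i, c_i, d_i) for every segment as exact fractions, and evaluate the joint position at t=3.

  seg 0: a=2 b=-13/4 c=0 d=5/16
  seg 1: a=-2 b=1/2 c=15/8 d=-5/16
S(3) = 1/16

Δ: Δ0=-2, Δ1=3
row 1: diag=8, rhs=30; c'=1/4, d'=15/4
back: M1=15/4
M: M0=0, M1=15/4, M2=0
seg 0: a=2, c=M0/2=0, d=(M1−M0)/(6·2)=5/16, b=Δ0−h0·(2M0+M1)/6=-13/4
seg 1: a=-2, c=M1/2=15/8, d=(M2−M1)/(6·2)=-5/16, b=Δ1−h1·(2M1+M2)/6=1/2
t_q=3 → seg 1, τ=1; S=-2+1/2·τ+15/8·τ²+-5/16·τ³=1/16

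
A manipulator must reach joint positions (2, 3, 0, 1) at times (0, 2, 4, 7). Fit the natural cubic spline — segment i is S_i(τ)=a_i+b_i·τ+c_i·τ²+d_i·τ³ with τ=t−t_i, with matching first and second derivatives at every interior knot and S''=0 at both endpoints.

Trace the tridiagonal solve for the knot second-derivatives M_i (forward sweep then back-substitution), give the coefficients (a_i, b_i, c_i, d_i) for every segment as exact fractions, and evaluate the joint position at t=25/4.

Δ: Δ0=1/2, Δ1=-3/2, Δ2=1/3
row 1: diag=8, rhs=-12; c'=1/4, d'=-3/2
row 2: denom=10−2·1/4=19/2; d'=(11−2·-3/2)/(19/2)=28/19
back: M2=28/19
back: M1=-3/2−1/4·28/19=-71/38
M: M0=0, M1=-71/38, M2=28/19, M3=0
seg 0: a=2, c=M0/2=0, d=(M1−M0)/(6·2)=-71/456, b=Δ0−h0·(2M0+M1)/6=64/57
seg 1: a=3, c=M1/2=-71/76, d=(M2−M1)/(6·2)=127/456, b=Δ1−h1·(2M1+M2)/6=-85/114
seg 2: a=0, c=M2/2=14/19, d=(M3−M2)/(6·3)=-14/171, b=Δ2−h2·(2M2+M3)/6=-65/57
t_q=25/4 → seg 2, τ=9/4; S=0+-65/57·τ+14/19·τ²+-14/171·τ³=141/608

  seg 0: a=2 b=64/57 c=0 d=-71/456
  seg 1: a=3 b=-85/114 c=-71/76 d=127/456
  seg 2: a=0 b=-65/57 c=14/19 d=-14/171
S(25/4) = 141/608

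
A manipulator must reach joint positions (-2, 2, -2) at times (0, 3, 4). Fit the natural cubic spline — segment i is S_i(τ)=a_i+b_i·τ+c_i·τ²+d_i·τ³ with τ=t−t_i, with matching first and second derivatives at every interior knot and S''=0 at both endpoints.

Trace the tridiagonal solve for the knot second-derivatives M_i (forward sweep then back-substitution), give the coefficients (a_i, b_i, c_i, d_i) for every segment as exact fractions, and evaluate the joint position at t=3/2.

Δ: Δ0=4/3, Δ1=-4
row 1: diag=8, rhs=-32; c'=1/8, d'=-4
back: M1=-4
M: M0=0, M1=-4, M2=0
seg 0: a=-2, c=M0/2=0, d=(M1−M0)/(6·3)=-2/9, b=Δ0−h0·(2M0+M1)/6=10/3
seg 1: a=2, c=M1/2=-2, d=(M2−M1)/(6·1)=2/3, b=Δ1−h1·(2M1+M2)/6=-8/3
t_q=3/2 → seg 0, τ=3/2; S=-2+10/3·τ+0·τ²+-2/9·τ³=9/4

  seg 0: a=-2 b=10/3 c=0 d=-2/9
  seg 1: a=2 b=-8/3 c=-2 d=2/3
S(3/2) = 9/4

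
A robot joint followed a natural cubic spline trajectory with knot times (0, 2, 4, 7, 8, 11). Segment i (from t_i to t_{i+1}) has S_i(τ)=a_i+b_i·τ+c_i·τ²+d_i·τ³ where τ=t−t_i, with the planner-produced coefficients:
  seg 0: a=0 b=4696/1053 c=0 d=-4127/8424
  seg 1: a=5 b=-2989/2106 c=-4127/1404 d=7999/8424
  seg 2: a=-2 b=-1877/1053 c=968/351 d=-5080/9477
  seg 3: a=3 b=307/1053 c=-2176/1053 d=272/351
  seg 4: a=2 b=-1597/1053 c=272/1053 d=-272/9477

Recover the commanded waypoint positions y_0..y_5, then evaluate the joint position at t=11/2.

y_0 = S_0(0) = a_0 = 0
y_1 = S_1(0) = a_1 = 5
y_2 = S_2(0) = a_2 = -2
y_3 = S_3(0) = a_3 = 3
y_4 = S_4(0) = a_4 = 2
y_5 = S_4(3) = -1
t_q=11/2 is in segment 2 (τ=3/2); S_2(τ)=-5/18

y_0=0 y_1=5 y_2=-2 y_3=3 y_4=2 y_5=-1
S(11/2) = -5/18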